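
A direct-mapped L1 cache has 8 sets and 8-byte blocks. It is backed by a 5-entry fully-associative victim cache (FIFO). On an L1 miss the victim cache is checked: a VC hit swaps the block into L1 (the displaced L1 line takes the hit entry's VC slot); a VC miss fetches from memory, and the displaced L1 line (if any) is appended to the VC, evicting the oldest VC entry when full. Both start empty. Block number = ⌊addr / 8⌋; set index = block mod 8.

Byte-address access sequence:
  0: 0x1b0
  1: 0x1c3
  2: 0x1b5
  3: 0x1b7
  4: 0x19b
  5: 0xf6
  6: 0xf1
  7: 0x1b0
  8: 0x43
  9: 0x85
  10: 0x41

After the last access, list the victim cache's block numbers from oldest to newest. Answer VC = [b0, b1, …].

VC = [30, 56, 16]

#0 0x1b0→b54/s6 MISS; vc=[]
#1 0x1c3→b56/s0 MISS; vc=[]
#2 0x1b5→b54/s6 L1-HIT; vc=[]
#3 0x1b7→b54/s6 L1-HIT; vc=[]
#4 0x19b→b51/s3 MISS; vc=[]
#5 0xf6→b30/s6 MISS; vc=[54]
#6 0xf1→b30/s6 L1-HIT; vc=[54]
#7 0x1b0→b54/s6 VC-HIT; vc=[30]
#8 0x43→b8/s0 MISS; vc=[30,56]
#9 0x85→b16/s0 MISS; vc=[30,56,8]
#10 0x41→b8/s0 VC-HIT; vc=[30,56,16]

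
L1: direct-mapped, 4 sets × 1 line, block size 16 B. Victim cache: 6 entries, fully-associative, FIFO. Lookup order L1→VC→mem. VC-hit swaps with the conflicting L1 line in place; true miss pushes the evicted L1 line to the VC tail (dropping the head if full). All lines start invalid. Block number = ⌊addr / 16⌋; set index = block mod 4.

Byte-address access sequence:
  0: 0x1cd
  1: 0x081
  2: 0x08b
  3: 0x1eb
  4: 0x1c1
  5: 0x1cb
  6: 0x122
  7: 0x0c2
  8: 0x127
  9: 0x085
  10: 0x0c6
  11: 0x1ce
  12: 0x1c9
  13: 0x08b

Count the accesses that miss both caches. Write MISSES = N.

MISSES = 5

#0 0x1cd→b28/s0 MISS; vc=[]
#1 0x81→b8/s0 MISS; vc=[28]
#2 0x8b→b8/s0 L1-HIT; vc=[28]
#3 0x1eb→b30/s2 MISS; vc=[28]
#4 0x1c1→b28/s0 VC-HIT; vc=[8]
#5 0x1cb→b28/s0 L1-HIT; vc=[8]
#6 0x122→b18/s2 MISS; vc=[8,30]
#7 0xc2→b12/s0 MISS; vc=[8,30,28]
#8 0x127→b18/s2 L1-HIT; vc=[8,30,28]
#9 0x85→b8/s0 VC-HIT; vc=[12,30,28]
#10 0xc6→b12/s0 VC-HIT; vc=[8,30,28]
#11 0x1ce→b28/s0 VC-HIT; vc=[8,30,12]
#12 0x1c9→b28/s0 L1-HIT; vc=[8,30,12]
#13 0x8b→b8/s0 VC-HIT; vc=[28,30,12]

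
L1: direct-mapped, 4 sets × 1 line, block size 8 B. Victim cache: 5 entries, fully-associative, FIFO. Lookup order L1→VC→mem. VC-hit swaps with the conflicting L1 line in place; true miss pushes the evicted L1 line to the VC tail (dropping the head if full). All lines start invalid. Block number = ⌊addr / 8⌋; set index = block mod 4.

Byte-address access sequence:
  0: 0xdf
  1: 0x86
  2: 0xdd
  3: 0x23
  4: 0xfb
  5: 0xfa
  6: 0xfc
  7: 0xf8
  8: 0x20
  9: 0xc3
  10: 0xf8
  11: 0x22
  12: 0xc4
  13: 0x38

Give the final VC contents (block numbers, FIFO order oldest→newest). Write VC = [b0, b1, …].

VC = [16, 27, 4, 31]

0: 0xdf (blk 27, set 3) → MISS  vc=[]
1: 0x86 (blk 16, set 0) → MISS  vc=[]
2: 0xdd (blk 27, set 3) → L1-HIT  vc=[]
3: 0x23 (blk 4, set 0) → MISS  vc=[16]
4: 0xfb (blk 31, set 3) → MISS  vc=[16, 27]
5: 0xfa (blk 31, set 3) → L1-HIT  vc=[16, 27]
6: 0xfc (blk 31, set 3) → L1-HIT  vc=[16, 27]
7: 0xf8 (blk 31, set 3) → L1-HIT  vc=[16, 27]
8: 0x20 (blk 4, set 0) → L1-HIT  vc=[16, 27]
9: 0xc3 (blk 24, set 0) → MISS  vc=[16, 27, 4]
10: 0xf8 (blk 31, set 3) → L1-HIT  vc=[16, 27, 4]
11: 0x22 (blk 4, set 0) → VC-HIT  vc=[16, 27, 24]
12: 0xc4 (blk 24, set 0) → VC-HIT  vc=[16, 27, 4]
13: 0x38 (blk 7, set 3) → MISS  vc=[16, 27, 4, 31]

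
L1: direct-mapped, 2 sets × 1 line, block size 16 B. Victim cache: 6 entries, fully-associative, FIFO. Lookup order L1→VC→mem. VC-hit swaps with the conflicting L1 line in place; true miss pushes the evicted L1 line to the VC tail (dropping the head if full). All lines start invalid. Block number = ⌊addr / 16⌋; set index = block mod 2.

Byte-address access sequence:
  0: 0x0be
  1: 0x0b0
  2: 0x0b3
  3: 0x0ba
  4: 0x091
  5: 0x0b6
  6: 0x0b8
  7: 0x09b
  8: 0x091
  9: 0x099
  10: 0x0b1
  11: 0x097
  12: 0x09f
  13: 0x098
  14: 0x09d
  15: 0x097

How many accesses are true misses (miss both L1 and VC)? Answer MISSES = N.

MISSES = 2

#0 0xbe→b11/s1 MISS; vc=[]
#1 0xb0→b11/s1 L1-HIT; vc=[]
#2 0xb3→b11/s1 L1-HIT; vc=[]
#3 0xba→b11/s1 L1-HIT; vc=[]
#4 0x91→b9/s1 MISS; vc=[11]
#5 0xb6→b11/s1 VC-HIT; vc=[9]
#6 0xb8→b11/s1 L1-HIT; vc=[9]
#7 0x9b→b9/s1 VC-HIT; vc=[11]
#8 0x91→b9/s1 L1-HIT; vc=[11]
#9 0x99→b9/s1 L1-HIT; vc=[11]
#10 0xb1→b11/s1 VC-HIT; vc=[9]
#11 0x97→b9/s1 VC-HIT; vc=[11]
#12 0x9f→b9/s1 L1-HIT; vc=[11]
#13 0x98→b9/s1 L1-HIT; vc=[11]
#14 0x9d→b9/s1 L1-HIT; vc=[11]
#15 0x97→b9/s1 L1-HIT; vc=[11]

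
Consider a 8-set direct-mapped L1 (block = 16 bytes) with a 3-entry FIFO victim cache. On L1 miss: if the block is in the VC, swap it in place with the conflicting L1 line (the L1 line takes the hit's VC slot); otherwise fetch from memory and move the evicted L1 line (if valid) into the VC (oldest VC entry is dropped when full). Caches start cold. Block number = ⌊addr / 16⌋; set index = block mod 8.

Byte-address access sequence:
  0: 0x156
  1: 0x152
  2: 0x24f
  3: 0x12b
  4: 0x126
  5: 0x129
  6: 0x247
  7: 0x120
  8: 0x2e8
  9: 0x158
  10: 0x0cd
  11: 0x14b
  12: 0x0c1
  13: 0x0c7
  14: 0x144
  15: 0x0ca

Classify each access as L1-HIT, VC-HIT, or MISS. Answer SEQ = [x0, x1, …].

SEQ = [MISS, L1-HIT, MISS, MISS, L1-HIT, L1-HIT, L1-HIT, L1-HIT, MISS, L1-HIT, MISS, MISS, VC-HIT, L1-HIT, VC-HIT, VC-HIT]

#0 0x156→b21/s5 MISS; vc=[]
#1 0x152→b21/s5 L1-HIT; vc=[]
#2 0x24f→b36/s4 MISS; vc=[]
#3 0x12b→b18/s2 MISS; vc=[]
#4 0x126→b18/s2 L1-HIT; vc=[]
#5 0x129→b18/s2 L1-HIT; vc=[]
#6 0x247→b36/s4 L1-HIT; vc=[]
#7 0x120→b18/s2 L1-HIT; vc=[]
#8 0x2e8→b46/s6 MISS; vc=[]
#9 0x158→b21/s5 L1-HIT; vc=[]
#10 0xcd→b12/s4 MISS; vc=[36]
#11 0x14b→b20/s4 MISS; vc=[36,12]
#12 0xc1→b12/s4 VC-HIT; vc=[36,20]
#13 0xc7→b12/s4 L1-HIT; vc=[36,20]
#14 0x144→b20/s4 VC-HIT; vc=[36,12]
#15 0xca→b12/s4 VC-HIT; vc=[36,20]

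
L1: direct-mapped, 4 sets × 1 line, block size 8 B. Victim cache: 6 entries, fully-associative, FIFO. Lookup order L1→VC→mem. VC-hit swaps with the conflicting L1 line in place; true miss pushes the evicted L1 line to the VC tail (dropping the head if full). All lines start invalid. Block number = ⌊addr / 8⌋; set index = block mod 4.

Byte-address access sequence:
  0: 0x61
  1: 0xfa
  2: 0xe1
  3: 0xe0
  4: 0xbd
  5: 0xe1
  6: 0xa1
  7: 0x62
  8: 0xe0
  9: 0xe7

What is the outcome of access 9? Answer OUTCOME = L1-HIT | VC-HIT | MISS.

OUTCOME = L1-HIT

#0 0x61→b12/s0 MISS; vc=[]
#1 0xfa→b31/s3 MISS; vc=[]
#2 0xe1→b28/s0 MISS; vc=[12]
#3 0xe0→b28/s0 L1-HIT; vc=[12]
#4 0xbd→b23/s3 MISS; vc=[12,31]
#5 0xe1→b28/s0 L1-HIT; vc=[12,31]
#6 0xa1→b20/s0 MISS; vc=[12,31,28]
#7 0x62→b12/s0 VC-HIT; vc=[20,31,28]
#8 0xe0→b28/s0 VC-HIT; vc=[20,31,12]
#9 0xe7→b28/s0 L1-HIT; vc=[20,31,12]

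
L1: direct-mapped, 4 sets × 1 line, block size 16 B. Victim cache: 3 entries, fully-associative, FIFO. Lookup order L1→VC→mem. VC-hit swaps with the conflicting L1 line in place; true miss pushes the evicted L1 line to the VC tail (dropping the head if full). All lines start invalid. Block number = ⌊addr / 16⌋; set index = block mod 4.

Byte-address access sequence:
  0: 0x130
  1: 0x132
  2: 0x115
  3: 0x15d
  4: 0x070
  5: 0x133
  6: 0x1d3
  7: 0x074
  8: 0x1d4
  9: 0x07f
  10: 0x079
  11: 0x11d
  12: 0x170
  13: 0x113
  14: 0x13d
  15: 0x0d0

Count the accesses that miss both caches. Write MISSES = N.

#0 0x130→b19/s3 MISS; vc=[]
#1 0x132→b19/s3 L1-HIT; vc=[]
#2 0x115→b17/s1 MISS; vc=[]
#3 0x15d→b21/s1 MISS; vc=[17]
#4 0x70→b7/s3 MISS; vc=[17,19]
#5 0x133→b19/s3 VC-HIT; vc=[17,7]
#6 0x1d3→b29/s1 MISS; vc=[17,7,21]
#7 0x74→b7/s3 VC-HIT; vc=[17,19,21]
#8 0x1d4→b29/s1 L1-HIT; vc=[17,19,21]
#9 0x7f→b7/s3 L1-HIT; vc=[17,19,21]
#10 0x79→b7/s3 L1-HIT; vc=[17,19,21]
#11 0x11d→b17/s1 VC-HIT; vc=[29,19,21]
#12 0x170→b23/s3 MISS; vc=[19,21,7]
#13 0x113→b17/s1 L1-HIT; vc=[19,21,7]
#14 0x13d→b19/s3 VC-HIT; vc=[23,21,7]
#15 0xd0→b13/s1 MISS; vc=[21,7,17]

MISSES = 7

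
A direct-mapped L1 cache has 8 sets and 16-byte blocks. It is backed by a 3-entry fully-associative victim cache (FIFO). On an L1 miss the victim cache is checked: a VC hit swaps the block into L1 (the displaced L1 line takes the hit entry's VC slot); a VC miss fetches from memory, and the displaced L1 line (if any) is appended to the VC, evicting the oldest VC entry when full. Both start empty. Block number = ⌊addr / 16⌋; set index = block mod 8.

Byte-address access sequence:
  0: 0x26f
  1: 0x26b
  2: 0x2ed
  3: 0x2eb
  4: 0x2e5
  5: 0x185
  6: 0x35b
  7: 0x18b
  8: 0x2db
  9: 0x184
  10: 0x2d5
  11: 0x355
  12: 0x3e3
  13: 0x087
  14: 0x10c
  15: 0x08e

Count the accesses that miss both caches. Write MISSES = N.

0: 0x26f (blk 38, set 6) → MISS  vc=[]
1: 0x26b (blk 38, set 6) → L1-HIT  vc=[]
2: 0x2ed (blk 46, set 6) → MISS  vc=[38]
3: 0x2eb (blk 46, set 6) → L1-HIT  vc=[38]
4: 0x2e5 (blk 46, set 6) → L1-HIT  vc=[38]
5: 0x185 (blk 24, set 0) → MISS  vc=[38]
6: 0x35b (blk 53, set 5) → MISS  vc=[38]
7: 0x18b (blk 24, set 0) → L1-HIT  vc=[38]
8: 0x2db (blk 45, set 5) → MISS  vc=[38, 53]
9: 0x184 (blk 24, set 0) → L1-HIT  vc=[38, 53]
10: 0x2d5 (blk 45, set 5) → L1-HIT  vc=[38, 53]
11: 0x355 (blk 53, set 5) → VC-HIT  vc=[38, 45]
12: 0x3e3 (blk 62, set 6) → MISS  vc=[38, 45, 46]
13: 0x87 (blk 8, set 0) → MISS  vc=[45, 46, 24]
14: 0x10c (blk 16, set 0) → MISS  vc=[46, 24, 8]
15: 0x8e (blk 8, set 0) → VC-HIT  vc=[46, 24, 16]

MISSES = 8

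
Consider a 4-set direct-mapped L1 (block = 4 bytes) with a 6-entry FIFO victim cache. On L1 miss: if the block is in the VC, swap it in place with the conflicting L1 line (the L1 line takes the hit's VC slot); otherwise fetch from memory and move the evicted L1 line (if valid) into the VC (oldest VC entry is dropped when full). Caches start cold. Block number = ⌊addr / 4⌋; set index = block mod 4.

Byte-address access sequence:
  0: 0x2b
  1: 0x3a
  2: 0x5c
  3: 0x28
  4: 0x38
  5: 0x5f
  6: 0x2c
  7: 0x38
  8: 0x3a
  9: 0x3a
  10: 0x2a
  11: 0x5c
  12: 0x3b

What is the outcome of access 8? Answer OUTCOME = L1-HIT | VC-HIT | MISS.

OUTCOME = L1-HIT

#0 0x2b→b10/s2 MISS; vc=[]
#1 0x3a→b14/s2 MISS; vc=[10]
#2 0x5c→b23/s3 MISS; vc=[10]
#3 0x28→b10/s2 VC-HIT; vc=[14]
#4 0x38→b14/s2 VC-HIT; vc=[10]
#5 0x5f→b23/s3 L1-HIT; vc=[10]
#6 0x2c→b11/s3 MISS; vc=[10,23]
#7 0x38→b14/s2 L1-HIT; vc=[10,23]
#8 0x3a→b14/s2 L1-HIT; vc=[10,23]
#9 0x3a→b14/s2 L1-HIT; vc=[10,23]
#10 0x2a→b10/s2 VC-HIT; vc=[14,23]
#11 0x5c→b23/s3 VC-HIT; vc=[14,11]
#12 0x3b→b14/s2 VC-HIT; vc=[10,11]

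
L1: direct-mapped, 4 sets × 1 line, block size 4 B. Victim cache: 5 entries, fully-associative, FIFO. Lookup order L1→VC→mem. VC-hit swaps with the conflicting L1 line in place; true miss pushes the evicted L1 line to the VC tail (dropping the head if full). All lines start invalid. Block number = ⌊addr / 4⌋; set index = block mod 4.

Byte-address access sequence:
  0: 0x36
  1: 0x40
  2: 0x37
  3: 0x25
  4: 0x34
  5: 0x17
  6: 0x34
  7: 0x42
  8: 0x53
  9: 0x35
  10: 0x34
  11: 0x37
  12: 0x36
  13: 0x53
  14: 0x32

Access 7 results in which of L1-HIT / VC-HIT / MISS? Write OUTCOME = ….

OUTCOME = L1-HIT

#0 0x36→b13/s1 MISS; vc=[]
#1 0x40→b16/s0 MISS; vc=[]
#2 0x37→b13/s1 L1-HIT; vc=[]
#3 0x25→b9/s1 MISS; vc=[13]
#4 0x34→b13/s1 VC-HIT; vc=[9]
#5 0x17→b5/s1 MISS; vc=[9,13]
#6 0x34→b13/s1 VC-HIT; vc=[9,5]
#7 0x42→b16/s0 L1-HIT; vc=[9,5]
#8 0x53→b20/s0 MISS; vc=[9,5,16]
#9 0x35→b13/s1 L1-HIT; vc=[9,5,16]
#10 0x34→b13/s1 L1-HIT; vc=[9,5,16]
#11 0x37→b13/s1 L1-HIT; vc=[9,5,16]
#12 0x36→b13/s1 L1-HIT; vc=[9,5,16]
#13 0x53→b20/s0 L1-HIT; vc=[9,5,16]
#14 0x32→b12/s0 MISS; vc=[9,5,16,20]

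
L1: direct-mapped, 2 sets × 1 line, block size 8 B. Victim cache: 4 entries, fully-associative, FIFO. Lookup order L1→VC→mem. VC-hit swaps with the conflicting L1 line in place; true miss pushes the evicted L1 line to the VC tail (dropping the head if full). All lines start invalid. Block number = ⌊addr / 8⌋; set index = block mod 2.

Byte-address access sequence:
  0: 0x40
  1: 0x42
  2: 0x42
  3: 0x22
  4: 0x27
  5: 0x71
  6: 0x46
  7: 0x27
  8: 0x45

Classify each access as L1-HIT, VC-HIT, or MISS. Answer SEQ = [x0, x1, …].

SEQ = [MISS, L1-HIT, L1-HIT, MISS, L1-HIT, MISS, VC-HIT, VC-HIT, VC-HIT]

  [0] addr=0x40 blk=8 s=0: MISS | VC []
  [1] addr=0x42 blk=8 s=0: L1-HIT | VC []
  [2] addr=0x42 blk=8 s=0: L1-HIT | VC []
  [3] addr=0x22 blk=4 s=0: MISS | VC [8]
  [4] addr=0x27 blk=4 s=0: L1-HIT | VC [8]
  [5] addr=0x71 blk=14 s=0: MISS | VC [8, 4]
  [6] addr=0x46 blk=8 s=0: VC-HIT | VC [14, 4]
  [7] addr=0x27 blk=4 s=0: VC-HIT | VC [14, 8]
  [8] addr=0x45 blk=8 s=0: VC-HIT | VC [14, 4]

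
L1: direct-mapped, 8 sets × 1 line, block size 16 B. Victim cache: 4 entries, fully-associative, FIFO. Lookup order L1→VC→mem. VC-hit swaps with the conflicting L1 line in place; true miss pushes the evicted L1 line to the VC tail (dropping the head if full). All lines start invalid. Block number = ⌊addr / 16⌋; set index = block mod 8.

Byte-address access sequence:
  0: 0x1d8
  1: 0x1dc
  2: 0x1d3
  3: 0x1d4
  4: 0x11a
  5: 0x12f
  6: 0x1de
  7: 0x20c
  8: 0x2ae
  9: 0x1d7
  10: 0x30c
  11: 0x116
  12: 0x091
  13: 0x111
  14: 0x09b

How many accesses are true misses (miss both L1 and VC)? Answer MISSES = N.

0: 0x1d8 (blk 29, set 5) → MISS  vc=[]
1: 0x1dc (blk 29, set 5) → L1-HIT  vc=[]
2: 0x1d3 (blk 29, set 5) → L1-HIT  vc=[]
3: 0x1d4 (blk 29, set 5) → L1-HIT  vc=[]
4: 0x11a (blk 17, set 1) → MISS  vc=[]
5: 0x12f (blk 18, set 2) → MISS  vc=[]
6: 0x1de (blk 29, set 5) → L1-HIT  vc=[]
7: 0x20c (blk 32, set 0) → MISS  vc=[]
8: 0x2ae (blk 42, set 2) → MISS  vc=[18]
9: 0x1d7 (blk 29, set 5) → L1-HIT  vc=[18]
10: 0x30c (blk 48, set 0) → MISS  vc=[18, 32]
11: 0x116 (blk 17, set 1) → L1-HIT  vc=[18, 32]
12: 0x91 (blk 9, set 1) → MISS  vc=[18, 32, 17]
13: 0x111 (blk 17, set 1) → VC-HIT  vc=[18, 32, 9]
14: 0x9b (blk 9, set 1) → VC-HIT  vc=[18, 32, 17]

MISSES = 7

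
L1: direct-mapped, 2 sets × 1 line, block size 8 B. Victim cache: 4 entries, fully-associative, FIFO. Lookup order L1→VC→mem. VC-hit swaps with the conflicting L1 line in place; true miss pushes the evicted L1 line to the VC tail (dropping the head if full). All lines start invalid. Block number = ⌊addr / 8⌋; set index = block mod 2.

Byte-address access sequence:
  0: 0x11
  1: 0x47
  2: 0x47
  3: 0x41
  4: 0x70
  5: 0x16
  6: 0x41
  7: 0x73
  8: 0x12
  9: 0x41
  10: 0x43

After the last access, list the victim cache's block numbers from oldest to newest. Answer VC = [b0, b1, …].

VC = [2, 14]

#0 0x11→b2/s0 MISS; vc=[]
#1 0x47→b8/s0 MISS; vc=[2]
#2 0x47→b8/s0 L1-HIT; vc=[2]
#3 0x41→b8/s0 L1-HIT; vc=[2]
#4 0x70→b14/s0 MISS; vc=[2,8]
#5 0x16→b2/s0 VC-HIT; vc=[14,8]
#6 0x41→b8/s0 VC-HIT; vc=[14,2]
#7 0x73→b14/s0 VC-HIT; vc=[8,2]
#8 0x12→b2/s0 VC-HIT; vc=[8,14]
#9 0x41→b8/s0 VC-HIT; vc=[2,14]
#10 0x43→b8/s0 L1-HIT; vc=[2,14]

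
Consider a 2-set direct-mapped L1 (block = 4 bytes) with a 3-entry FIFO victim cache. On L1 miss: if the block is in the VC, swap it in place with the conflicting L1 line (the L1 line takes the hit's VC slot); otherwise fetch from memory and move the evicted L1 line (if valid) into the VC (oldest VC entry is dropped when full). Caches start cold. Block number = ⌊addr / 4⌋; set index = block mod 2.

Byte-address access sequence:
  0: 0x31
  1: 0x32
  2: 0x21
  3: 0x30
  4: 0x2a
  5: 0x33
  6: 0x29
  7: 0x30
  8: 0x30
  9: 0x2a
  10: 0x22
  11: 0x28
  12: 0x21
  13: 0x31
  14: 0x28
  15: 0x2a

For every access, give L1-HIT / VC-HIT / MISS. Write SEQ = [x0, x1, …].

SEQ = [MISS, L1-HIT, MISS, VC-HIT, MISS, VC-HIT, VC-HIT, VC-HIT, L1-HIT, VC-HIT, VC-HIT, VC-HIT, VC-HIT, VC-HIT, VC-HIT, L1-HIT]

  [0] addr=0x31 blk=12 s=0: MISS | VC []
  [1] addr=0x32 blk=12 s=0: L1-HIT | VC []
  [2] addr=0x21 blk=8 s=0: MISS | VC [12]
  [3] addr=0x30 blk=12 s=0: VC-HIT | VC [8]
  [4] addr=0x2a blk=10 s=0: MISS | VC [8, 12]
  [5] addr=0x33 blk=12 s=0: VC-HIT | VC [8, 10]
  [6] addr=0x29 blk=10 s=0: VC-HIT | VC [8, 12]
  [7] addr=0x30 blk=12 s=0: VC-HIT | VC [8, 10]
  [8] addr=0x30 blk=12 s=0: L1-HIT | VC [8, 10]
  [9] addr=0x2a blk=10 s=0: VC-HIT | VC [8, 12]
  [10] addr=0x22 blk=8 s=0: VC-HIT | VC [10, 12]
  [11] addr=0x28 blk=10 s=0: VC-HIT | VC [8, 12]
  [12] addr=0x21 blk=8 s=0: VC-HIT | VC [10, 12]
  [13] addr=0x31 blk=12 s=0: VC-HIT | VC [10, 8]
  [14] addr=0x28 blk=10 s=0: VC-HIT | VC [12, 8]
  [15] addr=0x2a blk=10 s=0: L1-HIT | VC [12, 8]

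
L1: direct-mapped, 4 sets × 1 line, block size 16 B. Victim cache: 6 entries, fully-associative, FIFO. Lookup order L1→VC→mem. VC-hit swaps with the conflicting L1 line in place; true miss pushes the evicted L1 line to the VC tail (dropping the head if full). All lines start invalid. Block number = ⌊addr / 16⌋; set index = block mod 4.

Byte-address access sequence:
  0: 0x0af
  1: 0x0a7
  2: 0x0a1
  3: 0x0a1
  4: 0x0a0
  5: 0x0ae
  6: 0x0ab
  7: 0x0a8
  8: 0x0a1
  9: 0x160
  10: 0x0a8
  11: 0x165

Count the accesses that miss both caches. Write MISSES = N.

#0 0xaf→b10/s2 MISS; vc=[]
#1 0xa7→b10/s2 L1-HIT; vc=[]
#2 0xa1→b10/s2 L1-HIT; vc=[]
#3 0xa1→b10/s2 L1-HIT; vc=[]
#4 0xa0→b10/s2 L1-HIT; vc=[]
#5 0xae→b10/s2 L1-HIT; vc=[]
#6 0xab→b10/s2 L1-HIT; vc=[]
#7 0xa8→b10/s2 L1-HIT; vc=[]
#8 0xa1→b10/s2 L1-HIT; vc=[]
#9 0x160→b22/s2 MISS; vc=[10]
#10 0xa8→b10/s2 VC-HIT; vc=[22]
#11 0x165→b22/s2 VC-HIT; vc=[10]

MISSES = 2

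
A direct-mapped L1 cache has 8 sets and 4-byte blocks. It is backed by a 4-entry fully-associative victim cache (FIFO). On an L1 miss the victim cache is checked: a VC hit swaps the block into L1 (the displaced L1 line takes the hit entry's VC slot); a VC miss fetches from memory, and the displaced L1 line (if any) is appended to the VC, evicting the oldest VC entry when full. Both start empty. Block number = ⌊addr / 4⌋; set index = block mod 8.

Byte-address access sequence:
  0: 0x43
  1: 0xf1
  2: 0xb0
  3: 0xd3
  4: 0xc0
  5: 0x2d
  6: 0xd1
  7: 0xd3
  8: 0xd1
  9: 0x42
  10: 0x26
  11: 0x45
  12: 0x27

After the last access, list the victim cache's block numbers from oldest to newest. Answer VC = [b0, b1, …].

0: 0x43 (blk 16, set 0) → MISS  vc=[]
1: 0xf1 (blk 60, set 4) → MISS  vc=[]
2: 0xb0 (blk 44, set 4) → MISS  vc=[60]
3: 0xd3 (blk 52, set 4) → MISS  vc=[60, 44]
4: 0xc0 (blk 48, set 0) → MISS  vc=[60, 44, 16]
5: 0x2d (blk 11, set 3) → MISS  vc=[60, 44, 16]
6: 0xd1 (blk 52, set 4) → L1-HIT  vc=[60, 44, 16]
7: 0xd3 (blk 52, set 4) → L1-HIT  vc=[60, 44, 16]
8: 0xd1 (blk 52, set 4) → L1-HIT  vc=[60, 44, 16]
9: 0x42 (blk 16, set 0) → VC-HIT  vc=[60, 44, 48]
10: 0x26 (blk 9, set 1) → MISS  vc=[60, 44, 48]
11: 0x45 (blk 17, set 1) → MISS  vc=[60, 44, 48, 9]
12: 0x27 (blk 9, set 1) → VC-HIT  vc=[60, 44, 48, 17]

VC = [60, 44, 48, 17]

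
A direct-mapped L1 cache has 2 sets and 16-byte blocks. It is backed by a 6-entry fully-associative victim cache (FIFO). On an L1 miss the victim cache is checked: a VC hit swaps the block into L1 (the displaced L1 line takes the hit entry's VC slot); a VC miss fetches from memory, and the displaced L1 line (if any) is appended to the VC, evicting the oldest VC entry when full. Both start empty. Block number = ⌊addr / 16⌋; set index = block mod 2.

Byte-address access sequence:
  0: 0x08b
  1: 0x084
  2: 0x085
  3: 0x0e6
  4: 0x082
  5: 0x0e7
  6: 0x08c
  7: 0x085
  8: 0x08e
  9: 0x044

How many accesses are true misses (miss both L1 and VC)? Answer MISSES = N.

#0 0x8b→b8/s0 MISS; vc=[]
#1 0x84→b8/s0 L1-HIT; vc=[]
#2 0x85→b8/s0 L1-HIT; vc=[]
#3 0xe6→b14/s0 MISS; vc=[8]
#4 0x82→b8/s0 VC-HIT; vc=[14]
#5 0xe7→b14/s0 VC-HIT; vc=[8]
#6 0x8c→b8/s0 VC-HIT; vc=[14]
#7 0x85→b8/s0 L1-HIT; vc=[14]
#8 0x8e→b8/s0 L1-HIT; vc=[14]
#9 0x44→b4/s0 MISS; vc=[14,8]

MISSES = 3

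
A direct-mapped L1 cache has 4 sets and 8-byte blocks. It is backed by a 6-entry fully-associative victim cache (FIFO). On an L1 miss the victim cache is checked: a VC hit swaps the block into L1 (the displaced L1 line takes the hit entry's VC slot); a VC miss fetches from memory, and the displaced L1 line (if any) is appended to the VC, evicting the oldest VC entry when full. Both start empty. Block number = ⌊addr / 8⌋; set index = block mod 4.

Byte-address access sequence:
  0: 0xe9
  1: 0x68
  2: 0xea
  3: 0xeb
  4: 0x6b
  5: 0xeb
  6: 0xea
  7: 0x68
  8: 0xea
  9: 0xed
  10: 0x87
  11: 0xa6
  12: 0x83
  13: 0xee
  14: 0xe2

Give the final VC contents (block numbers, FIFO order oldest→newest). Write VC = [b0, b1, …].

0: 0xe9 (blk 29, set 1) → MISS  vc=[]
1: 0x68 (blk 13, set 1) → MISS  vc=[29]
2: 0xea (blk 29, set 1) → VC-HIT  vc=[13]
3: 0xeb (blk 29, set 1) → L1-HIT  vc=[13]
4: 0x6b (blk 13, set 1) → VC-HIT  vc=[29]
5: 0xeb (blk 29, set 1) → VC-HIT  vc=[13]
6: 0xea (blk 29, set 1) → L1-HIT  vc=[13]
7: 0x68 (blk 13, set 1) → VC-HIT  vc=[29]
8: 0xea (blk 29, set 1) → VC-HIT  vc=[13]
9: 0xed (blk 29, set 1) → L1-HIT  vc=[13]
10: 0x87 (blk 16, set 0) → MISS  vc=[13]
11: 0xa6 (blk 20, set 0) → MISS  vc=[13, 16]
12: 0x83 (blk 16, set 0) → VC-HIT  vc=[13, 20]
13: 0xee (blk 29, set 1) → L1-HIT  vc=[13, 20]
14: 0xe2 (blk 28, set 0) → MISS  vc=[13, 20, 16]

VC = [13, 20, 16]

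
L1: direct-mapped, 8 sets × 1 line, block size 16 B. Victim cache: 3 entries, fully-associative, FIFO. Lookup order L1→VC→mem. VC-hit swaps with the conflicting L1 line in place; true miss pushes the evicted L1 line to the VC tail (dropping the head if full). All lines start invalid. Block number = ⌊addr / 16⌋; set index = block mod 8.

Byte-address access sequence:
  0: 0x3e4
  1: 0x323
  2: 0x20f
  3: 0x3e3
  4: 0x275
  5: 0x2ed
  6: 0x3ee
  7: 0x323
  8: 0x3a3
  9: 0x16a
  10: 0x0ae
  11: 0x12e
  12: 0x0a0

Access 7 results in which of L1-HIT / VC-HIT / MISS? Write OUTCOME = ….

#0 0x3e4→b62/s6 MISS; vc=[]
#1 0x323→b50/s2 MISS; vc=[]
#2 0x20f→b32/s0 MISS; vc=[]
#3 0x3e3→b62/s6 L1-HIT; vc=[]
#4 0x275→b39/s7 MISS; vc=[]
#5 0x2ed→b46/s6 MISS; vc=[62]
#6 0x3ee→b62/s6 VC-HIT; vc=[46]
#7 0x323→b50/s2 L1-HIT; vc=[46]
#8 0x3a3→b58/s2 MISS; vc=[46,50]
#9 0x16a→b22/s6 MISS; vc=[46,50,62]
#10 0xae→b10/s2 MISS; vc=[50,62,58]
#11 0x12e→b18/s2 MISS; vc=[62,58,10]
#12 0xa0→b10/s2 VC-HIT; vc=[62,58,18]

OUTCOME = L1-HIT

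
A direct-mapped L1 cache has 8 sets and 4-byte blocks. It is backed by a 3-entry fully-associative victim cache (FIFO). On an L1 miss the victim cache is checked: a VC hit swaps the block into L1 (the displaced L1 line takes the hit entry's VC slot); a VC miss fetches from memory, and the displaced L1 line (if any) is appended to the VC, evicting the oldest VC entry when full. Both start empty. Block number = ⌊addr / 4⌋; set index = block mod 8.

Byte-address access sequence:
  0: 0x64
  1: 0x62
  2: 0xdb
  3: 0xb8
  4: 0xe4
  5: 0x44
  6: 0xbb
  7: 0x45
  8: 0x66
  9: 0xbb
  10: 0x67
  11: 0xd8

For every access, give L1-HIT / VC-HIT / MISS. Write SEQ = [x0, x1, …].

SEQ = [MISS, MISS, MISS, MISS, MISS, MISS, L1-HIT, L1-HIT, VC-HIT, L1-HIT, L1-HIT, VC-HIT]

#0 0x64→b25/s1 MISS; vc=[]
#1 0x62→b24/s0 MISS; vc=[]
#2 0xdb→b54/s6 MISS; vc=[]
#3 0xb8→b46/s6 MISS; vc=[54]
#4 0xe4→b57/s1 MISS; vc=[54,25]
#5 0x44→b17/s1 MISS; vc=[54,25,57]
#6 0xbb→b46/s6 L1-HIT; vc=[54,25,57]
#7 0x45→b17/s1 L1-HIT; vc=[54,25,57]
#8 0x66→b25/s1 VC-HIT; vc=[54,17,57]
#9 0xbb→b46/s6 L1-HIT; vc=[54,17,57]
#10 0x67→b25/s1 L1-HIT; vc=[54,17,57]
#11 0xd8→b54/s6 VC-HIT; vc=[46,17,57]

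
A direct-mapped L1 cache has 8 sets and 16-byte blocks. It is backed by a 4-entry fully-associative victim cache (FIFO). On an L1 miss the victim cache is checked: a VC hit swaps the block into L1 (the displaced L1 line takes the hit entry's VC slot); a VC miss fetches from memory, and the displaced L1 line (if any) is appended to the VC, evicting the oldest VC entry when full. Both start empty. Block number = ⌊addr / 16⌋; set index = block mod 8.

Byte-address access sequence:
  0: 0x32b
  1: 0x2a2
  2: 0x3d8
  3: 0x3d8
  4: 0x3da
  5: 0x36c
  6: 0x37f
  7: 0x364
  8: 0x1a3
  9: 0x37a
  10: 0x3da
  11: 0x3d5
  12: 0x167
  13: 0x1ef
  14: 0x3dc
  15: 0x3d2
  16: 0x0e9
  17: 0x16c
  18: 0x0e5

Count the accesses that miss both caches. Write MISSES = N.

#0 0x32b→b50/s2 MISS; vc=[]
#1 0x2a2→b42/s2 MISS; vc=[50]
#2 0x3d8→b61/s5 MISS; vc=[50]
#3 0x3d8→b61/s5 L1-HIT; vc=[50]
#4 0x3da→b61/s5 L1-HIT; vc=[50]
#5 0x36c→b54/s6 MISS; vc=[50]
#6 0x37f→b55/s7 MISS; vc=[50]
#7 0x364→b54/s6 L1-HIT; vc=[50]
#8 0x1a3→b26/s2 MISS; vc=[50,42]
#9 0x37a→b55/s7 L1-HIT; vc=[50,42]
#10 0x3da→b61/s5 L1-HIT; vc=[50,42]
#11 0x3d5→b61/s5 L1-HIT; vc=[50,42]
#12 0x167→b22/s6 MISS; vc=[50,42,54]
#13 0x1ef→b30/s6 MISS; vc=[50,42,54,22]
#14 0x3dc→b61/s5 L1-HIT; vc=[50,42,54,22]
#15 0x3d2→b61/s5 L1-HIT; vc=[50,42,54,22]
#16 0xe9→b14/s6 MISS; vc=[42,54,22,30]
#17 0x16c→b22/s6 VC-HIT; vc=[42,54,14,30]
#18 0xe5→b14/s6 VC-HIT; vc=[42,54,22,30]

MISSES = 9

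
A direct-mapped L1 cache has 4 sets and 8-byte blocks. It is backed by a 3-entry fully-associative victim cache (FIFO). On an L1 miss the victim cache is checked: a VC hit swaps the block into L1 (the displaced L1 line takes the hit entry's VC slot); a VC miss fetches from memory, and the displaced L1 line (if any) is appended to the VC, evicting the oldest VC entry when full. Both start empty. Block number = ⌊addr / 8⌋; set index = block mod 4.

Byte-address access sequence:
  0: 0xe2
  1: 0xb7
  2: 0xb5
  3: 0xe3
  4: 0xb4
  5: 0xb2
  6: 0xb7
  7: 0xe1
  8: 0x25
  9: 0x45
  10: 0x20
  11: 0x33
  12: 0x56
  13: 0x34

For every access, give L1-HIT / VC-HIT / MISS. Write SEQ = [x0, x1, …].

SEQ = [MISS, MISS, L1-HIT, L1-HIT, L1-HIT, L1-HIT, L1-HIT, L1-HIT, MISS, MISS, VC-HIT, MISS, MISS, VC-HIT]

#0 0xe2→b28/s0 MISS; vc=[]
#1 0xb7→b22/s2 MISS; vc=[]
#2 0xb5→b22/s2 L1-HIT; vc=[]
#3 0xe3→b28/s0 L1-HIT; vc=[]
#4 0xb4→b22/s2 L1-HIT; vc=[]
#5 0xb2→b22/s2 L1-HIT; vc=[]
#6 0xb7→b22/s2 L1-HIT; vc=[]
#7 0xe1→b28/s0 L1-HIT; vc=[]
#8 0x25→b4/s0 MISS; vc=[28]
#9 0x45→b8/s0 MISS; vc=[28,4]
#10 0x20→b4/s0 VC-HIT; vc=[28,8]
#11 0x33→b6/s2 MISS; vc=[28,8,22]
#12 0x56→b10/s2 MISS; vc=[8,22,6]
#13 0x34→b6/s2 VC-HIT; vc=[8,22,10]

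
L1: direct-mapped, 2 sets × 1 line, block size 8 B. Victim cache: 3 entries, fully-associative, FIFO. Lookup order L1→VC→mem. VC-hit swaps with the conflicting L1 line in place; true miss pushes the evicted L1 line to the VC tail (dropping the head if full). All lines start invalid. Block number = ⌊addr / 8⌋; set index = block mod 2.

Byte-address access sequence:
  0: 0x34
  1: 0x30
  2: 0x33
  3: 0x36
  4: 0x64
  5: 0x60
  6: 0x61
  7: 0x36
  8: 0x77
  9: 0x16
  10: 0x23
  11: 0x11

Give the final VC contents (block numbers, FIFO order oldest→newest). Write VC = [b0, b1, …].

VC = [6, 14, 4]

0: 0x34 (blk 6, set 0) → MISS  vc=[]
1: 0x30 (blk 6, set 0) → L1-HIT  vc=[]
2: 0x33 (blk 6, set 0) → L1-HIT  vc=[]
3: 0x36 (blk 6, set 0) → L1-HIT  vc=[]
4: 0x64 (blk 12, set 0) → MISS  vc=[6]
5: 0x60 (blk 12, set 0) → L1-HIT  vc=[6]
6: 0x61 (blk 12, set 0) → L1-HIT  vc=[6]
7: 0x36 (blk 6, set 0) → VC-HIT  vc=[12]
8: 0x77 (blk 14, set 0) → MISS  vc=[12, 6]
9: 0x16 (blk 2, set 0) → MISS  vc=[12, 6, 14]
10: 0x23 (blk 4, set 0) → MISS  vc=[6, 14, 2]
11: 0x11 (blk 2, set 0) → VC-HIT  vc=[6, 14, 4]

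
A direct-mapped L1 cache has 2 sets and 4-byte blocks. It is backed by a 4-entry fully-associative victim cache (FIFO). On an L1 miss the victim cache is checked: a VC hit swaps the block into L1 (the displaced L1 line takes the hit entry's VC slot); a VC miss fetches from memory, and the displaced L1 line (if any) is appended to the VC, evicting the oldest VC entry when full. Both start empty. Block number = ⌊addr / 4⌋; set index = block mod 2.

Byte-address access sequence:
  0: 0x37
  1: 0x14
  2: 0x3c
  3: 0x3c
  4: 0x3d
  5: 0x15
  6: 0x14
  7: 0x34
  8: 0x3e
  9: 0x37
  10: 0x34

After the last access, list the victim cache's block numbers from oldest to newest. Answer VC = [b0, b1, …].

0: 0x37 (blk 13, set 1) → MISS  vc=[]
1: 0x14 (blk 5, set 1) → MISS  vc=[13]
2: 0x3c (blk 15, set 1) → MISS  vc=[13, 5]
3: 0x3c (blk 15, set 1) → L1-HIT  vc=[13, 5]
4: 0x3d (blk 15, set 1) → L1-HIT  vc=[13, 5]
5: 0x15 (blk 5, set 1) → VC-HIT  vc=[13, 15]
6: 0x14 (blk 5, set 1) → L1-HIT  vc=[13, 15]
7: 0x34 (blk 13, set 1) → VC-HIT  vc=[5, 15]
8: 0x3e (blk 15, set 1) → VC-HIT  vc=[5, 13]
9: 0x37 (blk 13, set 1) → VC-HIT  vc=[5, 15]
10: 0x34 (blk 13, set 1) → L1-HIT  vc=[5, 15]

VC = [5, 15]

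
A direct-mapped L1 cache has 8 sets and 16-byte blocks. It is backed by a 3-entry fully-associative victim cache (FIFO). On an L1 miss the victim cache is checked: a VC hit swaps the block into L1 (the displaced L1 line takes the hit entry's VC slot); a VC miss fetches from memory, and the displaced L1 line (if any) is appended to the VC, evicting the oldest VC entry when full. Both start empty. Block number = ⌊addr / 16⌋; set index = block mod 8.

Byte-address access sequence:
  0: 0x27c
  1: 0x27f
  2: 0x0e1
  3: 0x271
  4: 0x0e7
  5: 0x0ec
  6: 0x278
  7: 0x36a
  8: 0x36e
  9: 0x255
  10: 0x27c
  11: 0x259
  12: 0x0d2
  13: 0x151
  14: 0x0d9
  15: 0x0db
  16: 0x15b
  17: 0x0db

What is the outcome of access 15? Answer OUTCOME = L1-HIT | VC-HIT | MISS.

OUTCOME = L1-HIT

  [0] addr=0x27c blk=39 s=7: MISS | VC []
  [1] addr=0x27f blk=39 s=7: L1-HIT | VC []
  [2] addr=0xe1 blk=14 s=6: MISS | VC []
  [3] addr=0x271 blk=39 s=7: L1-HIT | VC []
  [4] addr=0xe7 blk=14 s=6: L1-HIT | VC []
  [5] addr=0xec blk=14 s=6: L1-HIT | VC []
  [6] addr=0x278 blk=39 s=7: L1-HIT | VC []
  [7] addr=0x36a blk=54 s=6: MISS | VC [14]
  [8] addr=0x36e blk=54 s=6: L1-HIT | VC [14]
  [9] addr=0x255 blk=37 s=5: MISS | VC [14]
  [10] addr=0x27c blk=39 s=7: L1-HIT | VC [14]
  [11] addr=0x259 blk=37 s=5: L1-HIT | VC [14]
  [12] addr=0xd2 blk=13 s=5: MISS | VC [14, 37]
  [13] addr=0x151 blk=21 s=5: MISS | VC [14, 37, 13]
  [14] addr=0xd9 blk=13 s=5: VC-HIT | VC [14, 37, 21]
  [15] addr=0xdb blk=13 s=5: L1-HIT | VC [14, 37, 21]
  [16] addr=0x15b blk=21 s=5: VC-HIT | VC [14, 37, 13]
  [17] addr=0xdb blk=13 s=5: VC-HIT | VC [14, 37, 21]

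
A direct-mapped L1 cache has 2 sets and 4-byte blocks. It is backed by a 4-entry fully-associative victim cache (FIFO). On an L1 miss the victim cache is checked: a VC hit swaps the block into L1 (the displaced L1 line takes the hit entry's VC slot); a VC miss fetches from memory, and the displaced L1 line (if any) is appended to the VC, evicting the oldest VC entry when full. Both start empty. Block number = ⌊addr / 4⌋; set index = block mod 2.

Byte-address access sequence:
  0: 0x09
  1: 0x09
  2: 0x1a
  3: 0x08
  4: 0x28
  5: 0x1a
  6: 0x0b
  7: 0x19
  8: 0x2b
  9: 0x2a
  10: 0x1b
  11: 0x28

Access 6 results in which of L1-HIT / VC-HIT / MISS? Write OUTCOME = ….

  [0] addr=0x9 blk=2 s=0: MISS | VC []
  [1] addr=0x9 blk=2 s=0: L1-HIT | VC []
  [2] addr=0x1a blk=6 s=0: MISS | VC [2]
  [3] addr=0x8 blk=2 s=0: VC-HIT | VC [6]
  [4] addr=0x28 blk=10 s=0: MISS | VC [6, 2]
  [5] addr=0x1a blk=6 s=0: VC-HIT | VC [10, 2]
  [6] addr=0xb blk=2 s=0: VC-HIT | VC [10, 6]
  [7] addr=0x19 blk=6 s=0: VC-HIT | VC [10, 2]
  [8] addr=0x2b blk=10 s=0: VC-HIT | VC [6, 2]
  [9] addr=0x2a blk=10 s=0: L1-HIT | VC [6, 2]
  [10] addr=0x1b blk=6 s=0: VC-HIT | VC [10, 2]
  [11] addr=0x28 blk=10 s=0: VC-HIT | VC [6, 2]

OUTCOME = VC-HIT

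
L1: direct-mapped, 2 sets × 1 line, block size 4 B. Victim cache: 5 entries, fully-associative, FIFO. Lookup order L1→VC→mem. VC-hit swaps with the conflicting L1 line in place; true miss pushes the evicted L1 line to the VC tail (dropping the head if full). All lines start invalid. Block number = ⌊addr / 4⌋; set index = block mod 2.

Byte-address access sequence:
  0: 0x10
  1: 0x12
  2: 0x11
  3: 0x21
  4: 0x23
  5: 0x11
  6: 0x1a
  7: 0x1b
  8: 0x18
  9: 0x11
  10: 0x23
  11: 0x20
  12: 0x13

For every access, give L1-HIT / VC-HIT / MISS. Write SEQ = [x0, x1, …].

  [0] addr=0x10 blk=4 s=0: MISS | VC []
  [1] addr=0x12 blk=4 s=0: L1-HIT | VC []
  [2] addr=0x11 blk=4 s=0: L1-HIT | VC []
  [3] addr=0x21 blk=8 s=0: MISS | VC [4]
  [4] addr=0x23 blk=8 s=0: L1-HIT | VC [4]
  [5] addr=0x11 blk=4 s=0: VC-HIT | VC [8]
  [6] addr=0x1a blk=6 s=0: MISS | VC [8, 4]
  [7] addr=0x1b blk=6 s=0: L1-HIT | VC [8, 4]
  [8] addr=0x18 blk=6 s=0: L1-HIT | VC [8, 4]
  [9] addr=0x11 blk=4 s=0: VC-HIT | VC [8, 6]
  [10] addr=0x23 blk=8 s=0: VC-HIT | VC [4, 6]
  [11] addr=0x20 blk=8 s=0: L1-HIT | VC [4, 6]
  [12] addr=0x13 blk=4 s=0: VC-HIT | VC [8, 6]

SEQ = [MISS, L1-HIT, L1-HIT, MISS, L1-HIT, VC-HIT, MISS, L1-HIT, L1-HIT, VC-HIT, VC-HIT, L1-HIT, VC-HIT]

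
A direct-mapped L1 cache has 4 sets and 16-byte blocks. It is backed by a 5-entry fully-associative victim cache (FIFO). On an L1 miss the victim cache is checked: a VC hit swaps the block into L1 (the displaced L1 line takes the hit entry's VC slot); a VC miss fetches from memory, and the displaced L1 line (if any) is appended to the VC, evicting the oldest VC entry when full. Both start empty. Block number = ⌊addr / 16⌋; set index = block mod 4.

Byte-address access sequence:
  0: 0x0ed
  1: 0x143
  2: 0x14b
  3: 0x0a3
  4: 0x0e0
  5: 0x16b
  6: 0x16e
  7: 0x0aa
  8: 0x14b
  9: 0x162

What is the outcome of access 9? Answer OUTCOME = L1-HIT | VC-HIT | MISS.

OUTCOME = VC-HIT

0: 0xed (blk 14, set 2) → MISS  vc=[]
1: 0x143 (blk 20, set 0) → MISS  vc=[]
2: 0x14b (blk 20, set 0) → L1-HIT  vc=[]
3: 0xa3 (blk 10, set 2) → MISS  vc=[14]
4: 0xe0 (blk 14, set 2) → VC-HIT  vc=[10]
5: 0x16b (blk 22, set 2) → MISS  vc=[10, 14]
6: 0x16e (blk 22, set 2) → L1-HIT  vc=[10, 14]
7: 0xaa (blk 10, set 2) → VC-HIT  vc=[22, 14]
8: 0x14b (blk 20, set 0) → L1-HIT  vc=[22, 14]
9: 0x162 (blk 22, set 2) → VC-HIT  vc=[10, 14]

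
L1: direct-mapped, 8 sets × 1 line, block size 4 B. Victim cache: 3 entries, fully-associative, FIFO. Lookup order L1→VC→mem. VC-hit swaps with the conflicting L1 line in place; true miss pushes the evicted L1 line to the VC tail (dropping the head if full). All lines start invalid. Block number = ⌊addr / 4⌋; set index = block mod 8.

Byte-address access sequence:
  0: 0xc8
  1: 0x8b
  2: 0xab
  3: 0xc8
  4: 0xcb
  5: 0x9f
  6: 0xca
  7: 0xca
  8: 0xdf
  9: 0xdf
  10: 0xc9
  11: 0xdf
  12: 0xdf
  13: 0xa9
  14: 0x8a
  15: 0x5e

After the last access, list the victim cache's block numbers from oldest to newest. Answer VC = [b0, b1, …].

VC = [42, 39, 55]

#0 0xc8→b50/s2 MISS; vc=[]
#1 0x8b→b34/s2 MISS; vc=[50]
#2 0xab→b42/s2 MISS; vc=[50,34]
#3 0xc8→b50/s2 VC-HIT; vc=[42,34]
#4 0xcb→b50/s2 L1-HIT; vc=[42,34]
#5 0x9f→b39/s7 MISS; vc=[42,34]
#6 0xca→b50/s2 L1-HIT; vc=[42,34]
#7 0xca→b50/s2 L1-HIT; vc=[42,34]
#8 0xdf→b55/s7 MISS; vc=[42,34,39]
#9 0xdf→b55/s7 L1-HIT; vc=[42,34,39]
#10 0xc9→b50/s2 L1-HIT; vc=[42,34,39]
#11 0xdf→b55/s7 L1-HIT; vc=[42,34,39]
#12 0xdf→b55/s7 L1-HIT; vc=[42,34,39]
#13 0xa9→b42/s2 VC-HIT; vc=[50,34,39]
#14 0x8a→b34/s2 VC-HIT; vc=[50,42,39]
#15 0x5e→b23/s7 MISS; vc=[42,39,55]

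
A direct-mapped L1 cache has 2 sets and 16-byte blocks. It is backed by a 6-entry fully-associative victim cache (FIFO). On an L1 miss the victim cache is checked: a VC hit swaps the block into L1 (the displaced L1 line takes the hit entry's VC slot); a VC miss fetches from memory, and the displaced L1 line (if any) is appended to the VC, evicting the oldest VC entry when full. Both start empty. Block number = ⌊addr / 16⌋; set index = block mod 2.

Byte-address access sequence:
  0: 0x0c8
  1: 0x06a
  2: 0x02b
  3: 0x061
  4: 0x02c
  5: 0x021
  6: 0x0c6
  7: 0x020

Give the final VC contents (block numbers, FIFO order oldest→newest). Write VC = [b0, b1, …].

VC = [12, 6]

#0 0xc8→b12/s0 MISS; vc=[]
#1 0x6a→b6/s0 MISS; vc=[12]
#2 0x2b→b2/s0 MISS; vc=[12,6]
#3 0x61→b6/s0 VC-HIT; vc=[12,2]
#4 0x2c→b2/s0 VC-HIT; vc=[12,6]
#5 0x21→b2/s0 L1-HIT; vc=[12,6]
#6 0xc6→b12/s0 VC-HIT; vc=[2,6]
#7 0x20→b2/s0 VC-HIT; vc=[12,6]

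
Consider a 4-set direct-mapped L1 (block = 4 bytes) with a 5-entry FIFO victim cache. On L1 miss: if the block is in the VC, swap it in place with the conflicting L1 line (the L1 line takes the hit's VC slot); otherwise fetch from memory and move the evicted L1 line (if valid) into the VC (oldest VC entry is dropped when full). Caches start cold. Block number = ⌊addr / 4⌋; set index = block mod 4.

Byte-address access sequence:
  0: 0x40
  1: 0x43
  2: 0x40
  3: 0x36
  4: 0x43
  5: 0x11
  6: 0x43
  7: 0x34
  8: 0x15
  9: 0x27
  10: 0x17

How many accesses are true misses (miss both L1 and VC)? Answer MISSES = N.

0: 0x40 (blk 16, set 0) → MISS  vc=[]
1: 0x43 (blk 16, set 0) → L1-HIT  vc=[]
2: 0x40 (blk 16, set 0) → L1-HIT  vc=[]
3: 0x36 (blk 13, set 1) → MISS  vc=[]
4: 0x43 (blk 16, set 0) → L1-HIT  vc=[]
5: 0x11 (blk 4, set 0) → MISS  vc=[16]
6: 0x43 (blk 16, set 0) → VC-HIT  vc=[4]
7: 0x34 (blk 13, set 1) → L1-HIT  vc=[4]
8: 0x15 (blk 5, set 1) → MISS  vc=[4, 13]
9: 0x27 (blk 9, set 1) → MISS  vc=[4, 13, 5]
10: 0x17 (blk 5, set 1) → VC-HIT  vc=[4, 13, 9]

MISSES = 5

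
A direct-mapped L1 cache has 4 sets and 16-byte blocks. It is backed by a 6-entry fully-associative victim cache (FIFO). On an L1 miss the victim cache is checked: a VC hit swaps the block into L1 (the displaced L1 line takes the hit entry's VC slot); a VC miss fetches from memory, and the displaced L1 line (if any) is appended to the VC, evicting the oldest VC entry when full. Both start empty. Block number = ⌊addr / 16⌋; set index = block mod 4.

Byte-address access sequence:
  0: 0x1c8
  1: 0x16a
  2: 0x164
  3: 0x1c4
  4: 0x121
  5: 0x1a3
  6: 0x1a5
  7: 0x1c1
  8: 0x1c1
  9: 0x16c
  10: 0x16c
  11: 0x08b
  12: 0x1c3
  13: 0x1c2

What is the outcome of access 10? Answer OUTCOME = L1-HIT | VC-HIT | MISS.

OUTCOME = L1-HIT

0: 0x1c8 (blk 28, set 0) → MISS  vc=[]
1: 0x16a (blk 22, set 2) → MISS  vc=[]
2: 0x164 (blk 22, set 2) → L1-HIT  vc=[]
3: 0x1c4 (blk 28, set 0) → L1-HIT  vc=[]
4: 0x121 (blk 18, set 2) → MISS  vc=[22]
5: 0x1a3 (blk 26, set 2) → MISS  vc=[22, 18]
6: 0x1a5 (blk 26, set 2) → L1-HIT  vc=[22, 18]
7: 0x1c1 (blk 28, set 0) → L1-HIT  vc=[22, 18]
8: 0x1c1 (blk 28, set 0) → L1-HIT  vc=[22, 18]
9: 0x16c (blk 22, set 2) → VC-HIT  vc=[26, 18]
10: 0x16c (blk 22, set 2) → L1-HIT  vc=[26, 18]
11: 0x8b (blk 8, set 0) → MISS  vc=[26, 18, 28]
12: 0x1c3 (blk 28, set 0) → VC-HIT  vc=[26, 18, 8]
13: 0x1c2 (blk 28, set 0) → L1-HIT  vc=[26, 18, 8]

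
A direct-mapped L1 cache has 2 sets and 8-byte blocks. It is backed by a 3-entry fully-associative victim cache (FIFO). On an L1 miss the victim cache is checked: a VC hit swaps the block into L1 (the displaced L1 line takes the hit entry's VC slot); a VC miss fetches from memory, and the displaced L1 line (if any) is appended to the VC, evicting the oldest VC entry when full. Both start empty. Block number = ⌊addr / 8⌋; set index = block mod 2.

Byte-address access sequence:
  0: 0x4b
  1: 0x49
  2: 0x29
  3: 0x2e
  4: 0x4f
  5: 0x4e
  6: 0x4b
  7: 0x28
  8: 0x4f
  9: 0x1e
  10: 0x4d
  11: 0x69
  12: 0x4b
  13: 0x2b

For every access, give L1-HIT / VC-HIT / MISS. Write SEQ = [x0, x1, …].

SEQ = [MISS, L1-HIT, MISS, L1-HIT, VC-HIT, L1-HIT, L1-HIT, VC-HIT, VC-HIT, MISS, VC-HIT, MISS, VC-HIT, VC-HIT]

0: 0x4b (blk 9, set 1) → MISS  vc=[]
1: 0x49 (blk 9, set 1) → L1-HIT  vc=[]
2: 0x29 (blk 5, set 1) → MISS  vc=[9]
3: 0x2e (blk 5, set 1) → L1-HIT  vc=[9]
4: 0x4f (blk 9, set 1) → VC-HIT  vc=[5]
5: 0x4e (blk 9, set 1) → L1-HIT  vc=[5]
6: 0x4b (blk 9, set 1) → L1-HIT  vc=[5]
7: 0x28 (blk 5, set 1) → VC-HIT  vc=[9]
8: 0x4f (blk 9, set 1) → VC-HIT  vc=[5]
9: 0x1e (blk 3, set 1) → MISS  vc=[5, 9]
10: 0x4d (blk 9, set 1) → VC-HIT  vc=[5, 3]
11: 0x69 (blk 13, set 1) → MISS  vc=[5, 3, 9]
12: 0x4b (blk 9, set 1) → VC-HIT  vc=[5, 3, 13]
13: 0x2b (blk 5, set 1) → VC-HIT  vc=[9, 3, 13]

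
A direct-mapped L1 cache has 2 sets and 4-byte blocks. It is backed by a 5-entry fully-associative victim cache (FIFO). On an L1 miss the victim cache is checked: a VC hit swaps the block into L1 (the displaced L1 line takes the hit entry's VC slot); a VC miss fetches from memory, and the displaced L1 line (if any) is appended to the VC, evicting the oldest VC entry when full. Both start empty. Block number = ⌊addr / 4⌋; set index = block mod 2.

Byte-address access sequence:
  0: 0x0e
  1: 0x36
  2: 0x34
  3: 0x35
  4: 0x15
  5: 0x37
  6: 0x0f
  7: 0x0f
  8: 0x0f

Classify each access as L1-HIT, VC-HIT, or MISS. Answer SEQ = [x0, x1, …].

#0 0xe→b3/s1 MISS; vc=[]
#1 0x36→b13/s1 MISS; vc=[3]
#2 0x34→b13/s1 L1-HIT; vc=[3]
#3 0x35→b13/s1 L1-HIT; vc=[3]
#4 0x15→b5/s1 MISS; vc=[3,13]
#5 0x37→b13/s1 VC-HIT; vc=[3,5]
#6 0xf→b3/s1 VC-HIT; vc=[13,5]
#7 0xf→b3/s1 L1-HIT; vc=[13,5]
#8 0xf→b3/s1 L1-HIT; vc=[13,5]

SEQ = [MISS, MISS, L1-HIT, L1-HIT, MISS, VC-HIT, VC-HIT, L1-HIT, L1-HIT]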